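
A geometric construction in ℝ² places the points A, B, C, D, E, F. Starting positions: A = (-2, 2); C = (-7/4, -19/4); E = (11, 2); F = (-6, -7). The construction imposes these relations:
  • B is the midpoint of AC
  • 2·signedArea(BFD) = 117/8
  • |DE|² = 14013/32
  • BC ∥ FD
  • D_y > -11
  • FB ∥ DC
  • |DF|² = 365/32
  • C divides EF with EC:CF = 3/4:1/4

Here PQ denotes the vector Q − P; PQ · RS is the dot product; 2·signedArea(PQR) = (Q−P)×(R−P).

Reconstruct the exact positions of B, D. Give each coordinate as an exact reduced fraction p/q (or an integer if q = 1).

B = (-15/8, -11/8)
D = (-47/8, -83/8)

1. B_x = -15/8  [B is the midpoint of AC]
2. B_y = -11/8  [B is the midpoint of AC]
   → B = (-15/8, -11/8)
3. D_x = -47/8  [FB ∥ DC ∩ BC ∥ FD]
4. D_y = -83/8  [FB ∥ DC ∩ BC ∥ FD]
   → D = (-47/8, -83/8)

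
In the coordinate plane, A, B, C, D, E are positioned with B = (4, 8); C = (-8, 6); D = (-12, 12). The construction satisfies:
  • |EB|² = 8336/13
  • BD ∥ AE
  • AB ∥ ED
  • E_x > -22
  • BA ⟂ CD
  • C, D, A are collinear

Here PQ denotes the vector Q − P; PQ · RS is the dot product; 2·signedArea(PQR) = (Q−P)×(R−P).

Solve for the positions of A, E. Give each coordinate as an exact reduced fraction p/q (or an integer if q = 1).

1. A_x = -68/13  [C, D, A are collinear ∩ BA ⟂ CD]
2. A_y = 24/13  [C, D, A are collinear ∩ BA ⟂ CD]
   → A = (-68/13, 24/13)
3. E_x = -276/13  [AB ∥ ED ∩ BD ∥ AE]
4. E_y = 76/13  [AB ∥ ED ∩ BD ∥ AE]
   → E = (-276/13, 76/13)

A = (-68/13, 24/13)
E = (-276/13, 76/13)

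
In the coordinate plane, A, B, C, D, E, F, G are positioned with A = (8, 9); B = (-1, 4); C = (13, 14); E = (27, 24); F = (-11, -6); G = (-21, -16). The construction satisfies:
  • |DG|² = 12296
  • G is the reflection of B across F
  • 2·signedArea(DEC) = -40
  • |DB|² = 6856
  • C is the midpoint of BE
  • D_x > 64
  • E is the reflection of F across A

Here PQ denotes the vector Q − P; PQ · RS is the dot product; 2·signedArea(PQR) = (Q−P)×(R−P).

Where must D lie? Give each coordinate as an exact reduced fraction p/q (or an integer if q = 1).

D = (65, 54)

1. D_x = 65  [line 10·x + -14·y + 106 = 0 ∩ |DG|² = 12296]
2. D_y = 54  [line 10·x + -14·y + 106 = 0 ∩ |DG|² = 12296]
   → D = (65, 54)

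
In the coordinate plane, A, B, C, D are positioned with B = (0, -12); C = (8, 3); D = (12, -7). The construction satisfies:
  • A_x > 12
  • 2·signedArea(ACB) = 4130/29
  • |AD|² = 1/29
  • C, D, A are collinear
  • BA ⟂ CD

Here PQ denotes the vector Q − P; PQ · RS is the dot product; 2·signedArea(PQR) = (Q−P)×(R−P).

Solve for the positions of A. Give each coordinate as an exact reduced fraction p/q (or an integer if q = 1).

1. A_x = 350/29  [C, D, A are collinear ∩ BA ⟂ CD]
2. A_y = -208/29  [C, D, A are collinear ∩ BA ⟂ CD]
   → A = (350/29, -208/29)

A = (350/29, -208/29)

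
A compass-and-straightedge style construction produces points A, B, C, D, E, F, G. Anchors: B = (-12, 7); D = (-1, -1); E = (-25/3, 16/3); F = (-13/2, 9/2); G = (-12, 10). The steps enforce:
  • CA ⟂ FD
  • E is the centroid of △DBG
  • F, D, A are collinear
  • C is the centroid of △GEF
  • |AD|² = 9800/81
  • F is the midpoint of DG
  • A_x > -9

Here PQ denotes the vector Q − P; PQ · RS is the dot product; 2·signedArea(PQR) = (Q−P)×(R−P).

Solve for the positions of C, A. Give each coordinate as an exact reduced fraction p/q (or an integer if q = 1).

1. C_x = -161/18  [C is the centroid of △GEF]
2. C_y = 119/18  [C is the centroid of △GEF]
   → C = (-161/18, 119/18)
3. A_x = -79/9  [F, D, A are collinear ∩ CA ⟂ FD]
4. A_y = 61/9  [F, D, A are collinear ∩ CA ⟂ FD]
   → A = (-79/9, 61/9)

A = (-79/9, 61/9)
C = (-161/18, 119/18)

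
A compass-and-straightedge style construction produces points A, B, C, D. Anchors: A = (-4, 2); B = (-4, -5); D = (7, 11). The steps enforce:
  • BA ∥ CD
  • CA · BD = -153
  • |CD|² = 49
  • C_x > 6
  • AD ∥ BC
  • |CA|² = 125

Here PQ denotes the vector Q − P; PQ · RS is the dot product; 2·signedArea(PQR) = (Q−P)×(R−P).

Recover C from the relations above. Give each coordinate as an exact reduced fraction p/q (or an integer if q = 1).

C = (7, 4)

1. C_x = 7  [BA ∥ CD ∩ AD ∥ BC]
2. C_y = 4  [BA ∥ CD ∩ AD ∥ BC]
   → C = (7, 4)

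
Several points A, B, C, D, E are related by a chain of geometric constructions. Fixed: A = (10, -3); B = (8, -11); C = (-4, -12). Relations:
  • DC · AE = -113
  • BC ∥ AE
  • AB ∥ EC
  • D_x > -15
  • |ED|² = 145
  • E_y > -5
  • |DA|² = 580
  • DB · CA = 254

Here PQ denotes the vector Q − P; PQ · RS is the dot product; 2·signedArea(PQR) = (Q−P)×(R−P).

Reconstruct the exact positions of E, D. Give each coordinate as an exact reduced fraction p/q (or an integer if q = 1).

D = (-14, -5)
E = (-2, -4)

1. E_x = -2  [AB ∥ EC ∩ BC ∥ AE]
2. E_y = -4  [AB ∥ EC ∩ BC ∥ AE]
   → E = (-2, -4)
3. D_x = -14  [DB · CA = 254 ∩ DC · AE = -113]
4. D_y = -5  [DB · CA = 254 ∩ DC · AE = -113]
   → D = (-14, -5)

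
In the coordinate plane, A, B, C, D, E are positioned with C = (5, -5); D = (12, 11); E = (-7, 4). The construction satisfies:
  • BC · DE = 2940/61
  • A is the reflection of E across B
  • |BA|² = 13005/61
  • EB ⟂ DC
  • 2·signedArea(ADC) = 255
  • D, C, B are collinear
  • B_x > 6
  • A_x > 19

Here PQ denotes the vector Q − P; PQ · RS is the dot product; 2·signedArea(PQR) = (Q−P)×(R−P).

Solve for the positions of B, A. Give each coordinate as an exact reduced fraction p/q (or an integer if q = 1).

A = (1205/61, -470/61)
B = (389/61, -113/61)

1. B_x = 389/61  [D, C, B are collinear ∩ EB ⟂ DC]
2. B_y = -113/61  [D, C, B are collinear ∩ EB ⟂ DC]
   → B = (389/61, -113/61)
3. A_x = 1205/61  [A is the reflection of E across B]
4. A_y = -470/61  [A is the reflection of E across B]
   → A = (1205/61, -470/61)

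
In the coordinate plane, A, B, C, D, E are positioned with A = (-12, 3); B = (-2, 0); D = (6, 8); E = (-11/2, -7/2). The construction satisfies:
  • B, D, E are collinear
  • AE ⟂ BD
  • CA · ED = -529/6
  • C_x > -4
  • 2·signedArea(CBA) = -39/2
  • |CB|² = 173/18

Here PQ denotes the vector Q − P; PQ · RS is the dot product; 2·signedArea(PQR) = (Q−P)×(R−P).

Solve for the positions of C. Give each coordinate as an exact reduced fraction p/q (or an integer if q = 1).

C = (-23/6, 5/2)

1. C_x = -23/6  [2·signedArea(CBA) = -39/2 ∩ CA · ED = -529/6]
2. C_y = 5/2  [2·signedArea(CBA) = -39/2 ∩ CA · ED = -529/6]
   → C = (-23/6, 5/2)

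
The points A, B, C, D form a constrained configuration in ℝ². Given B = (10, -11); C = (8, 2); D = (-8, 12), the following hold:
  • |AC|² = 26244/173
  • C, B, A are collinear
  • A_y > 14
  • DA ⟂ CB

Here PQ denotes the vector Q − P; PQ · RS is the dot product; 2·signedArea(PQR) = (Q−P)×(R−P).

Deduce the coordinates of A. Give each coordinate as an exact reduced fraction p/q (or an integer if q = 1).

A = (1060/173, 2452/173)

1. A_x = 1060/173  [C, B, A are collinear ∩ DA ⟂ CB]
2. A_y = 2452/173  [C, B, A are collinear ∩ DA ⟂ CB]
   → A = (1060/173, 2452/173)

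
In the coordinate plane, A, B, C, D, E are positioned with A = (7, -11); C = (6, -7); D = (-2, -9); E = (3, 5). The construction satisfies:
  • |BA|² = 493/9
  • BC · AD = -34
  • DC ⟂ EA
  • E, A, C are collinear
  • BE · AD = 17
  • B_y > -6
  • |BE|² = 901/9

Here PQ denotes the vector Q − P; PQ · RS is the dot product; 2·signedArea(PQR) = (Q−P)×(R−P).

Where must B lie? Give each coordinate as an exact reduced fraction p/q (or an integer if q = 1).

B = (8/3, -5)

1. B_x = 8/3  [line 9·x + -2·y + -34 = 0 ∩ |BA|² = 493/9]
2. B_y = -5  [line 9·x + -2·y + -34 = 0 ∩ |BA|² = 493/9]
   → B = (8/3, -5)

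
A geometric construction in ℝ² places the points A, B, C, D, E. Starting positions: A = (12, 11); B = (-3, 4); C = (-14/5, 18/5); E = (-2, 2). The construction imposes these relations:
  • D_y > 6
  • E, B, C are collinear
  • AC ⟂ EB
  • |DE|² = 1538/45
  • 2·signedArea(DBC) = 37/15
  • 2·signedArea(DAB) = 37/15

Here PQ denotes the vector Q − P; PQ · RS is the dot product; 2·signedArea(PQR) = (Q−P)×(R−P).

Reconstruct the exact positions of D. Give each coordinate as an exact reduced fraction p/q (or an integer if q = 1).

1. D_x = 31/15  [2·signedArea(DAB) = 37/15 ∩ 2·signedArea(DBC) = 37/15]
2. D_y = 31/5  [2·signedArea(DAB) = 37/15 ∩ 2·signedArea(DBC) = 37/15]
   → D = (31/15, 31/5)

D = (31/15, 31/5)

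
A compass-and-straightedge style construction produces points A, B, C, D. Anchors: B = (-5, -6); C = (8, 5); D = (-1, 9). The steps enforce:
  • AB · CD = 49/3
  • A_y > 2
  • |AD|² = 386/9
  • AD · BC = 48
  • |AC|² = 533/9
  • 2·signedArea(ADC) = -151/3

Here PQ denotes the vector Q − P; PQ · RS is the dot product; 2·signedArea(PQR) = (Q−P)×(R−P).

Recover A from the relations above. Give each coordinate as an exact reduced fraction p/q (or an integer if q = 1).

1. A_x = 2/3  [2·signedArea(ADC) = -151/3 ∩ AD · BC = 48]
2. A_y = 8/3  [2·signedArea(ADC) = -151/3 ∩ AD · BC = 48]
   → A = (2/3, 8/3)

A = (2/3, 8/3)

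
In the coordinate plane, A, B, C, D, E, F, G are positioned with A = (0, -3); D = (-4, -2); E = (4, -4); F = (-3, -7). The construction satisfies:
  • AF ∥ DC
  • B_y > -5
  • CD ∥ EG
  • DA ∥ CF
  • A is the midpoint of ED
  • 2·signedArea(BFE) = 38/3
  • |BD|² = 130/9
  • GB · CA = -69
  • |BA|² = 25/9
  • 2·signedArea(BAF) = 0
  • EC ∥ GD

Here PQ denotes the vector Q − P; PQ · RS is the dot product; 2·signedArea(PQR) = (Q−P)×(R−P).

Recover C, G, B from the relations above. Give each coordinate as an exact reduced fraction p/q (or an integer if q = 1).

B = (-1, -13/3)
C = (-7, -6)
G = (7, 0)

1. C_x = -7  [DA ∥ CF ∩ AF ∥ DC]
2. C_y = -6  [DA ∥ CF ∩ AF ∥ DC]
   → C = (-7, -6)
3. G_x = 7  [EC ∥ GD ∩ CD ∥ EG]
4. G_y = 0  [EC ∥ GD ∩ CD ∥ EG]
   → G = (7, 0)
5. B_x = -1  [2·signedArea(BAF) = 0 ∩ GB · CA = -69]
6. B_y = -13/3  [2·signedArea(BAF) = 0 ∩ GB · CA = -69]
   → B = (-1, -13/3)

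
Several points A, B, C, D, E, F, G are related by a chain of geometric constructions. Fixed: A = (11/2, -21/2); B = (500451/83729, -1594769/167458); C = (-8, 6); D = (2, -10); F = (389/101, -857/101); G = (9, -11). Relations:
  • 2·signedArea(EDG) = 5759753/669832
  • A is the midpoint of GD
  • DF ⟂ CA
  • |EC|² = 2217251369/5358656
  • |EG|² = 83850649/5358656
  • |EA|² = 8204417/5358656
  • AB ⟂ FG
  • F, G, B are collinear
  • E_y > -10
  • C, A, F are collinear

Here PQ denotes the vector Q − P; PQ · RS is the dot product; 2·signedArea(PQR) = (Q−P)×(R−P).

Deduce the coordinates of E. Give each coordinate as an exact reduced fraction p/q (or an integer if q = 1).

1. E_x = 911917/167458  [line 1·x + 7·y + 39788823/669832 = 0 ∩ |EG|² = 83850649/5358656]
2. E_y = -6205213/669832  [line 1·x + 7·y + 39788823/669832 = 0 ∩ |EG|² = 83850649/5358656]
   → E = (911917/167458, -6205213/669832)

E = (911917/167458, -6205213/669832)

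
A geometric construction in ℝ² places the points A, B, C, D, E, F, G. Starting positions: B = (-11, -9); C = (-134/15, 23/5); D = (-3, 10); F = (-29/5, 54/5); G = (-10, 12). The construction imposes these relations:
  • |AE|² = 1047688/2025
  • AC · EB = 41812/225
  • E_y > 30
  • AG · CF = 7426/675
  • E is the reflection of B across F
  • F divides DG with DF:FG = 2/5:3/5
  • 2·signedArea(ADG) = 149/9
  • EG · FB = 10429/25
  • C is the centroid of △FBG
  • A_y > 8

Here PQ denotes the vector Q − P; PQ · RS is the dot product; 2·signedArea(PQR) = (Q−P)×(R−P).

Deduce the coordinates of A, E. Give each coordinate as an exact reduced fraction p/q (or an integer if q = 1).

A = (-329/45, 133/15)
E = (-3/5, 153/5)

1. A_x = -329/45  [2·signedArea(ADG) = 149/9 ∩ AG · CF = 7426/675]
2. A_y = 133/15  [2·signedArea(ADG) = 149/9 ∩ AG · CF = 7426/675]
   → A = (-329/45, 133/15)
3. E_x = -3/5  [E is the reflection of B across F]
4. E_y = 153/5  [E is the reflection of B across F]
   → E = (-3/5, 153/5)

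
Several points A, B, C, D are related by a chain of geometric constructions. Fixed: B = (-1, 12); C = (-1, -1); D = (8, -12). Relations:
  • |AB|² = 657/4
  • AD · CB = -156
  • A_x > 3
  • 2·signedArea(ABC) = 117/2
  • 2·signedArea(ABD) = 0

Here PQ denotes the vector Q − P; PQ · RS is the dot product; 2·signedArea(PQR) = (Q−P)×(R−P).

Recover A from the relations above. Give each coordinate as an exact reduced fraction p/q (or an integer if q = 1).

1. A_x = 7/2  [2·signedArea(ABD) = 0 ∩ AD · CB = -156]
2. A_y = 0  [2·signedArea(ABD) = 0 ∩ AD · CB = -156]
   → A = (7/2, 0)

A = (7/2, 0)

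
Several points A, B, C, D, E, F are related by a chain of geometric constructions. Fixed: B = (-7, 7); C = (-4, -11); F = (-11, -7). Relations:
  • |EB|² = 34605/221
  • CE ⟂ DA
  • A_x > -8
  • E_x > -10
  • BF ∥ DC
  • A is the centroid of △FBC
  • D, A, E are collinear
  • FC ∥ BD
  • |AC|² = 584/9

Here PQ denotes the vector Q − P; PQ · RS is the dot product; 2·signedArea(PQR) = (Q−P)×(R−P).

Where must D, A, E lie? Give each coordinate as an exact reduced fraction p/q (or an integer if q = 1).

1. D_x = 0  [BF ∥ DC ∩ FC ∥ BD]
2. D_y = 3  [BF ∥ DC ∩ FC ∥ BD]
   → D = (0, 3)
3. A_x = -22/3  [A is the centroid of △FBC]
4. A_y = -11/3  [A is the centroid of △FBC]
   → A = (-22/3, -11/3)
5. E_x = -2024/221  [D, A, E are collinear ∩ CE ⟂ DA]
6. E_y = -1177/221  [D, A, E are collinear ∩ CE ⟂ DA]
   → E = (-2024/221, -1177/221)

A = (-22/3, -11/3)
D = (0, 3)
E = (-2024/221, -1177/221)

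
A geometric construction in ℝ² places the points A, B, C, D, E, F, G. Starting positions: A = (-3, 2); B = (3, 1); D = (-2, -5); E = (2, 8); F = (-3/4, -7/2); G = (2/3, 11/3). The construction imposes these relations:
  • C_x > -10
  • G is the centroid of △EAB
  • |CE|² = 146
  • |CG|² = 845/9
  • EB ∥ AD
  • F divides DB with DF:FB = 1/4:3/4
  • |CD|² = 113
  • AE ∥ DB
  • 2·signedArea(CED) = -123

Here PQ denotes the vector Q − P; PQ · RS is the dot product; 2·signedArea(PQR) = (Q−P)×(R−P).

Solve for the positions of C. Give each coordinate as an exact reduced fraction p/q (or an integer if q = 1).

C = (-9, 3)

1. C_x = -9  [line 13·x + -4·y + 129 = 0 ∩ |CD|² = 113]
2. C_y = 3  [line 13·x + -4·y + 129 = 0 ∩ |CD|² = 113]
   → C = (-9, 3)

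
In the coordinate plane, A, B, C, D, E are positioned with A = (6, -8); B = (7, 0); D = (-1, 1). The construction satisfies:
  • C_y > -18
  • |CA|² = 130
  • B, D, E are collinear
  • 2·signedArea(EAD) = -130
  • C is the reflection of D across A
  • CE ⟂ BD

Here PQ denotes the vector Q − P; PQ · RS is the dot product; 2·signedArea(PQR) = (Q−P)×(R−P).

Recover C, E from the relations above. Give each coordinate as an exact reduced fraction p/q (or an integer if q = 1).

1. C_x = 13  [C is the reflection of D across A]
2. C_y = -17  [C is the reflection of D across A]
   → C = (13, -17)
3. E_x = 15  [B, D, E are collinear ∩ CE ⟂ BD]
4. E_y = -1  [B, D, E are collinear ∩ CE ⟂ BD]
   → E = (15, -1)

C = (13, -17)
E = (15, -1)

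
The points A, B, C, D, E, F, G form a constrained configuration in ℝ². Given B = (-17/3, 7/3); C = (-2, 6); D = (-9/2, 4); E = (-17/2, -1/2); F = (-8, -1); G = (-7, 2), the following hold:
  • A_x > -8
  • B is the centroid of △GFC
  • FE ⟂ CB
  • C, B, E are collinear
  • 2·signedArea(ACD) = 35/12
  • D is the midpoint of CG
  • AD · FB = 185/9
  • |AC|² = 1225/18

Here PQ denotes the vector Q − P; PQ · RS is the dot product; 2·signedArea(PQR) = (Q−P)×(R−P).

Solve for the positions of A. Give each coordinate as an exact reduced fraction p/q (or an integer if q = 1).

1. A_x = -47/6  [2·signedArea(ACD) = 35/12 ∩ AD · FB = 185/9]
2. A_y = 1/6  [2·signedArea(ACD) = 35/12 ∩ AD · FB = 185/9]
   → A = (-47/6, 1/6)

A = (-47/6, 1/6)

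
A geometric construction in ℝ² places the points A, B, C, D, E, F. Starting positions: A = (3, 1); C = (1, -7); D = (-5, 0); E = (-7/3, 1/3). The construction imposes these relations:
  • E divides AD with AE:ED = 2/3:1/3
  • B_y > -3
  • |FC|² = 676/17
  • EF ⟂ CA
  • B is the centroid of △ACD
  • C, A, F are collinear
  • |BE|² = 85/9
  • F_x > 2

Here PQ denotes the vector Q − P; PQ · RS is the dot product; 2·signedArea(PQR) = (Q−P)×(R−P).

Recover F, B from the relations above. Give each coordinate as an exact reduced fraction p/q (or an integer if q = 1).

B = (-1/3, -2)
F = (43/17, -15/17)

1. F_x = 43/17  [C, A, F are collinear ∩ EF ⟂ CA]
2. F_y = -15/17  [C, A, F are collinear ∩ EF ⟂ CA]
   → F = (43/17, -15/17)
3. B_x = -1/3  [B is the centroid of △ACD]
4. B_y = -2  [B is the centroid of △ACD]
   → B = (-1/3, -2)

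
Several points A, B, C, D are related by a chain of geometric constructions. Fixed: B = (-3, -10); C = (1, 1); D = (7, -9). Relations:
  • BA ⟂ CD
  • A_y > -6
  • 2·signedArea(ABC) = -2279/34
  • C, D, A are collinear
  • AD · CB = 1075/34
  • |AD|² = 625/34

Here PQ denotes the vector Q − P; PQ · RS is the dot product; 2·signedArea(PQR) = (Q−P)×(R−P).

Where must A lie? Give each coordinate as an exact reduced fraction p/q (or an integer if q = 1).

1. A_x = 163/34  [C, D, A are collinear ∩ BA ⟂ CD]
2. A_y = -181/34  [C, D, A are collinear ∩ BA ⟂ CD]
   → A = (163/34, -181/34)

A = (163/34, -181/34)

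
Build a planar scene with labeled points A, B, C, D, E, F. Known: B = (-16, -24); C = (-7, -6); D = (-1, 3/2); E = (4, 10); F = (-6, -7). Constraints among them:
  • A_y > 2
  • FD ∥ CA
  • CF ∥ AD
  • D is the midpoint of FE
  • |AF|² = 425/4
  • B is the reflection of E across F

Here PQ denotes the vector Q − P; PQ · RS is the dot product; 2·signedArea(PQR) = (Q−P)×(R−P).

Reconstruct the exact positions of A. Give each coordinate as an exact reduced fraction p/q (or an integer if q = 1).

1. A_x = -2  [CF ∥ AD ∩ FD ∥ CA]
2. A_y = 5/2  [CF ∥ AD ∩ FD ∥ CA]
   → A = (-2, 5/2)

A = (-2, 5/2)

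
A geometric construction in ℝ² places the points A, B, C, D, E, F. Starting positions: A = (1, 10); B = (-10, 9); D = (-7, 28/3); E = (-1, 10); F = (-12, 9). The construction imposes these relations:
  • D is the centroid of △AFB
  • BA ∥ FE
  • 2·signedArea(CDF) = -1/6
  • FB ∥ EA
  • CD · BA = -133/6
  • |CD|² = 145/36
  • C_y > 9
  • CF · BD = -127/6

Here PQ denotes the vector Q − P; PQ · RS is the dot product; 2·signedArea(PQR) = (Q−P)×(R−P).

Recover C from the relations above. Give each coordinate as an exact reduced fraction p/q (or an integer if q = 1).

1. C_x = -5  [2·signedArea(CDF) = -1/6 ∩ CD · BA = -133/6]
2. C_y = 19/2  [2·signedArea(CDF) = -1/6 ∩ CD · BA = -133/6]
   → C = (-5, 19/2)

C = (-5, 19/2)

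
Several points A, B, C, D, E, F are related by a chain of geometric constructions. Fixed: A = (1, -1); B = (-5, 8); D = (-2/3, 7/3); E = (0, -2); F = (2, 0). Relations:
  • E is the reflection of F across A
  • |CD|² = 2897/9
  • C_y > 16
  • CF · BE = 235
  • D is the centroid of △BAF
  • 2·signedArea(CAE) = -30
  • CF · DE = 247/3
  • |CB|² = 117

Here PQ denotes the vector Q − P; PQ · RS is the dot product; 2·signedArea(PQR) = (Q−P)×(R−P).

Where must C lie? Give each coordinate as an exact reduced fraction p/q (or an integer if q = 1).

C = (-11, 17)

1. C_x = -11  [CF · DE = 247/3 ∩ 2·signedArea(CAE) = -30]
2. C_y = 17  [CF · DE = 247/3 ∩ 2·signedArea(CAE) = -30]
   → C = (-11, 17)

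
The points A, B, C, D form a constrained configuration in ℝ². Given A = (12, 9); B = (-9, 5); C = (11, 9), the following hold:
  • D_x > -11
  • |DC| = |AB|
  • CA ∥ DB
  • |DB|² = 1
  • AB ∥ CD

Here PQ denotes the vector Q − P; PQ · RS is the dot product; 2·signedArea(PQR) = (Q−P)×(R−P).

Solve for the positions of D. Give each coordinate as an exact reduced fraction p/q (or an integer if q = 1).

1. D_x = -10  [CA ∥ DB ∩ AB ∥ CD]
2. D_y = 5  [CA ∥ DB ∩ AB ∥ CD]
   → D = (-10, 5)

D = (-10, 5)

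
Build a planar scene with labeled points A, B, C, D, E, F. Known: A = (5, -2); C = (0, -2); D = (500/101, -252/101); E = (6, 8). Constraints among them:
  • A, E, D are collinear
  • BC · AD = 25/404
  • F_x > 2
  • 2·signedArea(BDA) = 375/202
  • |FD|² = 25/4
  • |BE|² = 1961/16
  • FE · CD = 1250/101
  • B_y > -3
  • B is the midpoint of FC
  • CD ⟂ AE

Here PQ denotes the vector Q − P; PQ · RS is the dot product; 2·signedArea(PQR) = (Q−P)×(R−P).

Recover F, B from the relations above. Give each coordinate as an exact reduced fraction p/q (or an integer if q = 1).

B = (5/4, -2)
F = (5/2, -2)

1. B_x = 5/4  [2·signedArea(BDA) = 375/202 ∩ BC · AD = 25/404]
2. B_y = -2  [2·signedArea(BDA) = 375/202 ∩ BC · AD = 25/404]
   → B = (5/4, -2)
3. F_x = 5/2  [FE · CD = 1250/101 ∩ B is the midpoint of FC]
4. F_y = -2  [FE · CD = 1250/101 ∩ B is the midpoint of FC]
   → F = (5/2, -2)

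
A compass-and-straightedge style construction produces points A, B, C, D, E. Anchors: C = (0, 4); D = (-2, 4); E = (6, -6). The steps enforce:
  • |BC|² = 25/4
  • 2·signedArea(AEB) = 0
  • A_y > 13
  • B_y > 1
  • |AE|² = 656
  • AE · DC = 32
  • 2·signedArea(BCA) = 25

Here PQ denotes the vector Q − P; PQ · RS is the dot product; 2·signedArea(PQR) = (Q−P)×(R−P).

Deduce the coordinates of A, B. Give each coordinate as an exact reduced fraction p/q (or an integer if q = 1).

A = (-10, 14)
B = (0, 3/2)

1. A_x = -10  [AE · DC = 32]
2. A_y = 14  [|AE|² = 656]
   → A = (-10, 14)
3. B_x = 0  [2·signedArea(AEB) = 0 ∩ 2·signedArea(BCA) = 25]
4. B_y = 3/2  [2·signedArea(AEB) = 0 ∩ 2·signedArea(BCA) = 25]
   → B = (0, 3/2)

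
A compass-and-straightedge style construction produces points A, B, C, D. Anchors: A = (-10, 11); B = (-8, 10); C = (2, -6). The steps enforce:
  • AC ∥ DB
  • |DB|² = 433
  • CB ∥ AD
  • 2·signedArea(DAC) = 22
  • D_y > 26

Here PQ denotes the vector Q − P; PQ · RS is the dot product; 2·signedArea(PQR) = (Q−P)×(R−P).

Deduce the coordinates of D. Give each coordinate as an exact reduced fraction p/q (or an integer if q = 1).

D = (-20, 27)

1. D_x = -20  [AC ∥ DB ∩ CB ∥ AD]
2. D_y = 27  [AC ∥ DB ∩ CB ∥ AD]
   → D = (-20, 27)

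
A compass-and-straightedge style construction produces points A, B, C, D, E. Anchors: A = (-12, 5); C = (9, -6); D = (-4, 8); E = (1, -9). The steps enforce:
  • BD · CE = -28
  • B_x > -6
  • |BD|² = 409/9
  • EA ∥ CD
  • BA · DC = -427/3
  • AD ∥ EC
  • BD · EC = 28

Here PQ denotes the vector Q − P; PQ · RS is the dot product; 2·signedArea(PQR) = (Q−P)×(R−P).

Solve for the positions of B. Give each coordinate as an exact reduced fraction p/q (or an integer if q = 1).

1. B_x = -5  [BD · CE = -28 ∩ BA · DC = -427/3]
2. B_y = 4/3  [BD · CE = -28 ∩ BA · DC = -427/3]
   → B = (-5, 4/3)

B = (-5, 4/3)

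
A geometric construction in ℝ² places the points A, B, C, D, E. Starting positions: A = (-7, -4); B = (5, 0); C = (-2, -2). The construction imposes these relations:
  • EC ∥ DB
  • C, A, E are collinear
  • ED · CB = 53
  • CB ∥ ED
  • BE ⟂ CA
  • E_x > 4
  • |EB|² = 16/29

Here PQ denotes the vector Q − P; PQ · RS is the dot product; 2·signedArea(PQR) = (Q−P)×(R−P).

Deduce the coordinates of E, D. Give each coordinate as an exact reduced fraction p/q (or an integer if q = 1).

D = (340/29, 78/29)
E = (137/29, 20/29)

1. E_x = 137/29  [C, A, E are collinear ∩ BE ⟂ CA]
2. E_y = 20/29  [C, A, E are collinear ∩ BE ⟂ CA]
   → E = (137/29, 20/29)
3. D_x = 340/29  [EC ∥ DB ∩ CB ∥ ED]
4. D_y = 78/29  [EC ∥ DB ∩ CB ∥ ED]
   → D = (340/29, 78/29)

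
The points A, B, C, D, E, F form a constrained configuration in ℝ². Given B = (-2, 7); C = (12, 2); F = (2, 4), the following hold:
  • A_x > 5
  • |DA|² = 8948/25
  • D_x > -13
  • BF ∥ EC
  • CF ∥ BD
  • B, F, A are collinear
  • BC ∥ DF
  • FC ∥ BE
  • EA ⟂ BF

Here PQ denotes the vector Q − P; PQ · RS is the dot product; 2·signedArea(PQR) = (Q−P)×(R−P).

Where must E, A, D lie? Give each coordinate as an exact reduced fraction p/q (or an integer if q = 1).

A = (134/25, 37/25)
D = (-12, 9)
E = (8, 5)

1. E_x = 8  [BF ∥ EC ∩ FC ∥ BE]
2. E_y = 5  [BF ∥ EC ∩ FC ∥ BE]
   → E = (8, 5)
3. A_x = 134/25  [B, F, A are collinear ∩ EA ⟂ BF]
4. A_y = 37/25  [B, F, A are collinear ∩ EA ⟂ BF]
   → A = (134/25, 37/25)
5. D_x = -12  [BC ∥ DF ∩ CF ∥ BD]
6. D_y = 9  [BC ∥ DF ∩ CF ∥ BD]
   → D = (-12, 9)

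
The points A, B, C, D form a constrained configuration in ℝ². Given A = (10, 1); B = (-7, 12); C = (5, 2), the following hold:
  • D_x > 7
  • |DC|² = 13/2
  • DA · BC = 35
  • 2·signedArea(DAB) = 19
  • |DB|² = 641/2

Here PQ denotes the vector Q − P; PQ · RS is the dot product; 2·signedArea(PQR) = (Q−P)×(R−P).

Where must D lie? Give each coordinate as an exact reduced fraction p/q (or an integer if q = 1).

1. D_x = 15/2  [DA · BC = 35 ∩ 2·signedArea(DAB) = 19]
2. D_y = 3/2  [DA · BC = 35 ∩ 2·signedArea(DAB) = 19]
   → D = (15/2, 3/2)

D = (15/2, 3/2)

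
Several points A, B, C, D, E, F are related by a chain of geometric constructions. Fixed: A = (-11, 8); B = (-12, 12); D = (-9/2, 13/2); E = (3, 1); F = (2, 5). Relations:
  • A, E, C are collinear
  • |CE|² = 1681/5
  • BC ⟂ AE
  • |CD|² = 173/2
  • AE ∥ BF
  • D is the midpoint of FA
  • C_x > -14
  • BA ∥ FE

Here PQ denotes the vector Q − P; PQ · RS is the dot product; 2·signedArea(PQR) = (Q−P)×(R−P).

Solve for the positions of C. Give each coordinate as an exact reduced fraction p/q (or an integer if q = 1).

1. C_x = -67/5  [A, E, C are collinear ∩ BC ⟂ AE]
2. C_y = 46/5  [A, E, C are collinear ∩ BC ⟂ AE]
   → C = (-67/5, 46/5)

C = (-67/5, 46/5)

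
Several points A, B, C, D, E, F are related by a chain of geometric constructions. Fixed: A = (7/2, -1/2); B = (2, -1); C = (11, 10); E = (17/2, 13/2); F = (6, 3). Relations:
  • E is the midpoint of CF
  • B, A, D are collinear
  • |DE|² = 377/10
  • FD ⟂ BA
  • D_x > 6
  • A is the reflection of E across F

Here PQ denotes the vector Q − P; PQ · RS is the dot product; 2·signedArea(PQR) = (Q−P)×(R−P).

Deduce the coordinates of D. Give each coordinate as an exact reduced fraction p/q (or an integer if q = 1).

D = (34/5, 3/5)

1. D_x = 34/5  [B, A, D are collinear ∩ FD ⟂ BA]
2. D_y = 3/5  [B, A, D are collinear ∩ FD ⟂ BA]
   → D = (34/5, 3/5)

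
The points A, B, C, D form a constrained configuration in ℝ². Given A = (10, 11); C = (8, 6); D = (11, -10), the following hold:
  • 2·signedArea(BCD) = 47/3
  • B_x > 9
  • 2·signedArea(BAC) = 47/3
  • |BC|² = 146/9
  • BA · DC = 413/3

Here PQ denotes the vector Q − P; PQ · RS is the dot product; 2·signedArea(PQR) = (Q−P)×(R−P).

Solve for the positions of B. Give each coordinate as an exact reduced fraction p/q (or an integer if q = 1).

B = (29/3, 7/3)

1. B_x = 29/3  [BA · DC = 413/3 ∩ 2·signedArea(BCD) = 47/3]
2. B_y = 7/3  [BA · DC = 413/3 ∩ 2·signedArea(BCD) = 47/3]
   → B = (29/3, 7/3)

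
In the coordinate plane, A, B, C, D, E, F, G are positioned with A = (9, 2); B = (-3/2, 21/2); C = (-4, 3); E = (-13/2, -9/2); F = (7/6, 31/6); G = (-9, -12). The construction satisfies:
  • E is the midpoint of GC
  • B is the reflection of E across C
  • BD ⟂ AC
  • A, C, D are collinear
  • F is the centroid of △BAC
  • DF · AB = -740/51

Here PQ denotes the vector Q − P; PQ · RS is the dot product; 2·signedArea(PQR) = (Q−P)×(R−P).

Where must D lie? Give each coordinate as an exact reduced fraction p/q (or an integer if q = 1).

1. D_x = -71/34  [A, C, D are collinear ∩ BD ⟂ AC]
2. D_y = 97/34  [A, C, D are collinear ∩ BD ⟂ AC]
   → D = (-71/34, 97/34)

D = (-71/34, 97/34)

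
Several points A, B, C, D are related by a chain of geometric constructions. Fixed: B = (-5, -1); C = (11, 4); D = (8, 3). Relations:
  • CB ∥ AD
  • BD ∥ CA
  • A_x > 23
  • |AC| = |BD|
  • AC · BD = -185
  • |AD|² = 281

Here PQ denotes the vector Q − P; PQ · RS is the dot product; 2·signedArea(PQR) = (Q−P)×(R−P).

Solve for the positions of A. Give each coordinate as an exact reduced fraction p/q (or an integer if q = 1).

A = (24, 8)

1. A_x = 24  [CB ∥ AD ∩ BD ∥ CA]
2. A_y = 8  [CB ∥ AD ∩ BD ∥ CA]
   → A = (24, 8)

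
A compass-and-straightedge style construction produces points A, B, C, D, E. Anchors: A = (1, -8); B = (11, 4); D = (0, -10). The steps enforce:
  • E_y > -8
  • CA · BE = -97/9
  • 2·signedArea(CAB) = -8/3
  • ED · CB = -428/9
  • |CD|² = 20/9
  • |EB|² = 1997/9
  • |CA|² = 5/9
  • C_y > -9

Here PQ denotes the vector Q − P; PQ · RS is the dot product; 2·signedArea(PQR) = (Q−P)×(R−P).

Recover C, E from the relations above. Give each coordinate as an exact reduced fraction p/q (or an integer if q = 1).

C = (2/3, -26/3)
E = (4/3, -22/3)

1. C_x = 2/3  [line -12·x + 10·y + 284/3 = 0 ∩ |CD|² = 20/9]
2. C_y = -26/3  [line -12·x + 10·y + 284/3 = 0 ∩ |CD|² = 20/9]
   → C = (2/3, -26/3)
3. E_x = 4/3  [ED · CB = -428/9 ∩ CA · BE = -97/9]
4. E_y = -22/3  [ED · CB = -428/9 ∩ CA · BE = -97/9]
   → E = (4/3, -22/3)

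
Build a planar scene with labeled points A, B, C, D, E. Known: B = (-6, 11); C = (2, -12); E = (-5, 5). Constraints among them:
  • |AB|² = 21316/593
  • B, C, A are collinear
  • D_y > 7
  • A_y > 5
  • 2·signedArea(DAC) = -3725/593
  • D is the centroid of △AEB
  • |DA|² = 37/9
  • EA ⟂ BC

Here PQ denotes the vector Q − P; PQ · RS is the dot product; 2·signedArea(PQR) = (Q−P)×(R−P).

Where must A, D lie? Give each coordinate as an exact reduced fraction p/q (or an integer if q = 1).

1. A_x = -2390/593  [B, C, A are collinear ∩ EA ⟂ BC]
2. A_y = 3165/593  [B, C, A are collinear ∩ EA ⟂ BC]
   → A = (-2390/593, 3165/593)
3. D_x = -2971/593  [D is the centroid of △AEB]
4. D_y = 12653/1779  [D is the centroid of △AEB]
   → D = (-2971/593, 12653/1779)

A = (-2390/593, 3165/593)
D = (-2971/593, 12653/1779)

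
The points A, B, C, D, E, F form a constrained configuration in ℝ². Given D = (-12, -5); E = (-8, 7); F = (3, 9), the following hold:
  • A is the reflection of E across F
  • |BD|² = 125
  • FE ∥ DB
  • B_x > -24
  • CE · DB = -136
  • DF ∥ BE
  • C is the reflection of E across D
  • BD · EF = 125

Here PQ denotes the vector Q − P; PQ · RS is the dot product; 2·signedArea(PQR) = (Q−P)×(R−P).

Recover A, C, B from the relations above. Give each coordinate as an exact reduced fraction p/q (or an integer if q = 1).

1. A_x = 14  [A is the reflection of E across F]
2. A_y = 11  [A is the reflection of E across F]
   → A = (14, 11)
3. C_x = -16  [C is the reflection of E across D]
4. C_y = -17  [C is the reflection of E across D]
   → C = (-16, -17)
5. B_x = -23  [DF ∥ BE ∩ FE ∥ DB]
6. B_y = -7  [DF ∥ BE ∩ FE ∥ DB]
   → B = (-23, -7)

A = (14, 11)
B = (-23, -7)
C = (-16, -17)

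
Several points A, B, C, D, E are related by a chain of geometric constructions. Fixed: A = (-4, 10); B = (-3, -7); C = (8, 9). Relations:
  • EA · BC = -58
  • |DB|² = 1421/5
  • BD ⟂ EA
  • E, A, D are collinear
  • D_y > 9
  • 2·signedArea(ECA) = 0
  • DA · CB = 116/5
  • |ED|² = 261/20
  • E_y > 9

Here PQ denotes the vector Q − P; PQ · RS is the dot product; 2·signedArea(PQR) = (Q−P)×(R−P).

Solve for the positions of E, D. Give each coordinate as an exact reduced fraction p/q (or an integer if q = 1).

D = (-8/5, 49/5)
E = (2, 19/2)

1. E_x = 2  [2·signedArea(ECA) = 0 ∩ EA · BC = -58]
2. E_y = 19/2  [2·signedArea(ECA) = 0 ∩ EA · BC = -58]
   → E = (2, 19/2)
3. D_x = -8/5  [E, A, D are collinear ∩ BD ⟂ EA]
4. D_y = 49/5  [E, A, D are collinear ∩ BD ⟂ EA]
   → D = (-8/5, 49/5)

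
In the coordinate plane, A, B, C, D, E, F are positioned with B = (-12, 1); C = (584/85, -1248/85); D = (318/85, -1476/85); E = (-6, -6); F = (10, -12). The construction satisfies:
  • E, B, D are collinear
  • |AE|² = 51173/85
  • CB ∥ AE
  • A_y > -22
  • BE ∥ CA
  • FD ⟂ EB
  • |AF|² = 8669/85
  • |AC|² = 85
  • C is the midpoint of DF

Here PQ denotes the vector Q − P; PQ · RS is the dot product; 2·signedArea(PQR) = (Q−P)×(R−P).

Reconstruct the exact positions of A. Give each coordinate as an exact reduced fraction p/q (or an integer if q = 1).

1. A_x = 1094/85  [CB ∥ AE ∩ BE ∥ CA]
2. A_y = -1843/85  [CB ∥ AE ∩ BE ∥ CA]
   → A = (1094/85, -1843/85)

A = (1094/85, -1843/85)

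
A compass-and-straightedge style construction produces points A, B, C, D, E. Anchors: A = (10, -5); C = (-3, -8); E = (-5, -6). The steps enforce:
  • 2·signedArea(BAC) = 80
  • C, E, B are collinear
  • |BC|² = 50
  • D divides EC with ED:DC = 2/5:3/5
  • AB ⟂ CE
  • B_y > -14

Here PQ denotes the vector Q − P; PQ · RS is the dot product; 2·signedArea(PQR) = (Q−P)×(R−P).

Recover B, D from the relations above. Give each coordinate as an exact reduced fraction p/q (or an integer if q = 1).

1. B_x = 2  [C, E, B are collinear ∩ AB ⟂ CE]
2. B_y = -13  [C, E, B are collinear ∩ AB ⟂ CE]
   → B = (2, -13)
3. D_x = -21/5  [D divides EC with ED:DC = 2/5:3/5]
4. D_y = -34/5  [D divides EC with ED:DC = 2/5:3/5]
   → D = (-21/5, -34/5)

B = (2, -13)
D = (-21/5, -34/5)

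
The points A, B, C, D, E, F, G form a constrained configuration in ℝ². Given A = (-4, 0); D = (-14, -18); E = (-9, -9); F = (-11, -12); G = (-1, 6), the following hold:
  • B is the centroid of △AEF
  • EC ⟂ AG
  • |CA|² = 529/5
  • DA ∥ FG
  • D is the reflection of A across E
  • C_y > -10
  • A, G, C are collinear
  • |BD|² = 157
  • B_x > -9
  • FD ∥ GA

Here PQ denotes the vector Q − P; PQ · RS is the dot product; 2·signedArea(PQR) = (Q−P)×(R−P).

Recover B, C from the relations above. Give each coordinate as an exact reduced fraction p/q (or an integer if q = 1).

B = (-8, -7)
C = (-43/5, -46/5)

1. B_x = -8  [B is the centroid of △AEF]
2. B_y = -7  [B is the centroid of △AEF]
   → B = (-8, -7)
3. C_x = -43/5  [A, G, C are collinear ∩ EC ⟂ AG]
4. C_y = -46/5  [A, G, C are collinear ∩ EC ⟂ AG]
   → C = (-43/5, -46/5)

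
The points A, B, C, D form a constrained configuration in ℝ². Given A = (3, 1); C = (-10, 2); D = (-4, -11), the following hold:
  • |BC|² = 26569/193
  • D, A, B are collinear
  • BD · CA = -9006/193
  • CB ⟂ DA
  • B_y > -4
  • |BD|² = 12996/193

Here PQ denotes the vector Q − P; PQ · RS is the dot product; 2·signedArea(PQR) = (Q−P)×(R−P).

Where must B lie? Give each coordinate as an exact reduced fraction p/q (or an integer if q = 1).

1. B_x = 26/193  [D, A, B are collinear ∩ CB ⟂ DA]
2. B_y = -755/193  [D, A, B are collinear ∩ CB ⟂ DA]
   → B = (26/193, -755/193)

B = (26/193, -755/193)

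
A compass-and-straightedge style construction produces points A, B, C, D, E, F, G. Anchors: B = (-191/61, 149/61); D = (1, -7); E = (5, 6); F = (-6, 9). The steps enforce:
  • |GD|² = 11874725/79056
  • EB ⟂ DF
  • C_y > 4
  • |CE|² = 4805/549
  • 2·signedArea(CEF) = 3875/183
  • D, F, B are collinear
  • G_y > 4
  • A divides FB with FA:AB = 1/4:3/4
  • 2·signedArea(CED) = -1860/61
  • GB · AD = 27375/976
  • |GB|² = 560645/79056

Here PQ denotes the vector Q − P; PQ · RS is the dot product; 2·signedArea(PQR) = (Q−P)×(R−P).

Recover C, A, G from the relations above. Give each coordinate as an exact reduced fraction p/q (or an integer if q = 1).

A = (-1289/244, 449/61)
C = (419/183, 881/183)
G = (-4483/2196, 2675/549)

1. C_x = 419/183  [2·signedArea(CEF) = 3875/183 ∩ 2·signedArea(CED) = -1860/61]
2. C_y = 881/183  [2·signedArea(CEF) = 3875/183 ∩ 2·signedArea(CED) = -1860/61]
   → C = (419/183, 881/183)
3. A_x = -1289/244  [A divides FB with FA:AB = 1/4:3/4]
4. A_y = 449/61  [A divides FB with FA:AB = 1/4:3/4]
   → A = (-1289/244, 449/61)
5. G_x = -4483/2196  [line -1533/244·x + 876/61·y + -80811/976 = 0 ∩ |GB|² = 560645/79056]
6. G_y = 2675/549  [line -1533/244·x + 876/61·y + -80811/976 = 0 ∩ |GB|² = 560645/79056]
   → G = (-4483/2196, 2675/549)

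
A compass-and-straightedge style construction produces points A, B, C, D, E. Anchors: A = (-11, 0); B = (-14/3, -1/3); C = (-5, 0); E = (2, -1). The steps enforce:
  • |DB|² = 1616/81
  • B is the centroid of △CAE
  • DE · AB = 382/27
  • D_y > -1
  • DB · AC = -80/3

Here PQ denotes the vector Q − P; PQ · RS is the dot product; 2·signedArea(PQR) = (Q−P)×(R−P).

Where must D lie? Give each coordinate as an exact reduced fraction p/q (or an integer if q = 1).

1. D_x = -2/9  [DB · AC = -80/3 ∩ DE · AB = 382/27]
2. D_y = -7/9  [DB · AC = -80/3 ∩ DE · AB = 382/27]
   → D = (-2/9, -7/9)

D = (-2/9, -7/9)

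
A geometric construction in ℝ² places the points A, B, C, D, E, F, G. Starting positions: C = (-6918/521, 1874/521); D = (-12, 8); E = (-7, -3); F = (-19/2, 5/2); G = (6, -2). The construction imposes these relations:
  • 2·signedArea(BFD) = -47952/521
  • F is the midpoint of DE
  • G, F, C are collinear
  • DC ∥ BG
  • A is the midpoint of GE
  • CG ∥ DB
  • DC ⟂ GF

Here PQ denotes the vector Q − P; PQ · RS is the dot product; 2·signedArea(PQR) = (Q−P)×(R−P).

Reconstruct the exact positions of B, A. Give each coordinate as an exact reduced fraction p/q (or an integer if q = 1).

1. B_x = 3792/521  [DC ∥ BG ∩ CG ∥ DB]
2. B_y = 1252/521  [DC ∥ BG ∩ CG ∥ DB]
   → B = (3792/521, 1252/521)
3. A_x = -1/2  [A is the midpoint of GE]
4. A_y = -5/2  [A is the midpoint of GE]
   → A = (-1/2, -5/2)

A = (-1/2, -5/2)
B = (3792/521, 1252/521)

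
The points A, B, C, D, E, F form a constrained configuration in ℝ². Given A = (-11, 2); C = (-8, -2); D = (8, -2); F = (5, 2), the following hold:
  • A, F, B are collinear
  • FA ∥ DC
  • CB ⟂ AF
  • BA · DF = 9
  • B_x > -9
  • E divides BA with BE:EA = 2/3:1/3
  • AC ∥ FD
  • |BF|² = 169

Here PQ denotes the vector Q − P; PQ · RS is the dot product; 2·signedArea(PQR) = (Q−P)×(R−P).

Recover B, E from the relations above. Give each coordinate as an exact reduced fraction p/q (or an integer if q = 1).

B = (-8, 2)
E = (-10, 2)

1. B_x = -8  [A, F, B are collinear ∩ CB ⟂ AF]
2. B_y = 2  [A, F, B are collinear ∩ CB ⟂ AF]
   → B = (-8, 2)
3. E_x = -10  [E divides BA with BE:EA = 2/3:1/3]
4. E_y = 2  [E divides BA with BE:EA = 2/3:1/3]
   → E = (-10, 2)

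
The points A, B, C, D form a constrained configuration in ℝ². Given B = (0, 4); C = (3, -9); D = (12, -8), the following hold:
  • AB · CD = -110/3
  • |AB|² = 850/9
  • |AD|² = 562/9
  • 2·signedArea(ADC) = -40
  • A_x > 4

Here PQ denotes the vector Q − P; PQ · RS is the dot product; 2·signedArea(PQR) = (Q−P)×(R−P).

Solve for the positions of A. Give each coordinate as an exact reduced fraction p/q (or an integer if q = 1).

1. A_x = 5  [AB · CD = -110/3 ∩ 2·signedArea(ADC) = -40]
2. A_y = -13/3  [AB · CD = -110/3 ∩ 2·signedArea(ADC) = -40]
   → A = (5, -13/3)

A = (5, -13/3)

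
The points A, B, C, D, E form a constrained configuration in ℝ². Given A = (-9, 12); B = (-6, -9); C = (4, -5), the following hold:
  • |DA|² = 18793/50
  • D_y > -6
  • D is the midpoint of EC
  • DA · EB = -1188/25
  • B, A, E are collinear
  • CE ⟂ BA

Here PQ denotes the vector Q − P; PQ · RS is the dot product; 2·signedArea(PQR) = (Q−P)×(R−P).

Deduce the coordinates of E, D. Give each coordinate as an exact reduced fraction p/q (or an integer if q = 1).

D = (-59/50, -287/50)
E = (-159/25, -162/25)

1. E_x = -159/25  [B, A, E are collinear ∩ CE ⟂ BA]
2. E_y = -162/25  [B, A, E are collinear ∩ CE ⟂ BA]
   → E = (-159/25, -162/25)
3. D_x = -59/50  [D is the midpoint of EC]
4. D_y = -287/50  [D is the midpoint of EC]
   → D = (-59/50, -287/50)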